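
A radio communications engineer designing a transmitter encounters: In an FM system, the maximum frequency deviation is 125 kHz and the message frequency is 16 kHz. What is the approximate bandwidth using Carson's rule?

Carson's rule: BW = 2*(delta_f + f_m)
= 2*(125 + 16) kHz = 282 kHz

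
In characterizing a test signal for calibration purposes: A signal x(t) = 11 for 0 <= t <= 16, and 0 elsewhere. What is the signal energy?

Energy = integral of |x(t)|^2 dt over the signal duration
= 11^2 * 16 = 121 * 16 = 1936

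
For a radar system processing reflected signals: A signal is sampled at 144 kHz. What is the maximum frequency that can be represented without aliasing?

The maximum frequency that can be represented without aliasing
is the Nyquist frequency: f_max = f_s / 2 = 144 kHz / 2 = 72 kHz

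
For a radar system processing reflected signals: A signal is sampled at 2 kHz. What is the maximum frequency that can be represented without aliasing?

The maximum frequency that can be represented without aliasing
is the Nyquist frequency: f_max = f_s / 2 = 2 kHz / 2 = 1 kHz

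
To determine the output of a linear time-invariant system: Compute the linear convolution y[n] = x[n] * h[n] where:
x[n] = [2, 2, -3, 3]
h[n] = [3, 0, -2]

y[n] = sum_k x[k]*h[n-k]. Output length = len(x) + len(h) - 1 = 4 + 3 - 1 = 6.
y[0] = 2*3 = 6
y[1] = 2*3 + 2*0 = 6
y[2] = -3*3 + 2*0 + 2*-2 = -13
y[3] = 3*3 + -3*0 + 2*-2 = 5
y[4] = 3*0 + -3*-2 = 6
y[5] = 3*-2 = -6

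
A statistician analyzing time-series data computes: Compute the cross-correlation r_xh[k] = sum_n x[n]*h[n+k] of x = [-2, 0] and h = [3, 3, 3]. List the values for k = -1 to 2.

Both sequences indexed from 0 and zero outside their support.
Lags with overlap: k = -1 to 2.
  r_xh[-1] = x[1]*h[0] = 0
  r_xh[0] = x[0]*h[0] + x[1]*h[1] = -6
  r_xh[1] = x[0]*h[1] + x[1]*h[2] = -6
  r_xh[2] = x[0]*h[2] = -6
r_xh = [0, -6, -6, -6] (for k = -1, ..., 2)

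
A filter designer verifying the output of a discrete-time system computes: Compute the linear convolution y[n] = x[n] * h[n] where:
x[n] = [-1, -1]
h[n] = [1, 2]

y[n] = sum_k x[k]*h[n-k]. Output length = len(x) + len(h) - 1 = 2 + 2 - 1 = 3.
y[0] = -1*1 = -1
y[1] = -1*1 + -1*2 = -3
y[2] = -1*2 = -2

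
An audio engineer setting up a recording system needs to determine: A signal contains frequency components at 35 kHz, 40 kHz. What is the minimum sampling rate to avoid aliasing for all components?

The highest frequency component is f_max = 40 kHz.
Nyquist rate = 2 * f_max = 2 * 40 kHz = 80 kHz.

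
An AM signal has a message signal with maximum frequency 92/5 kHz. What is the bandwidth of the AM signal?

In AM (double-sideband), the bandwidth is twice the message frequency.
BW = 2 * f_m = 2 * 92/5 kHz = 184/5 kHz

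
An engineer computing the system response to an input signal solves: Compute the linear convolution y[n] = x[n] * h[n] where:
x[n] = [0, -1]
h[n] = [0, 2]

y[n] = sum_k x[k]*h[n-k]. Output length = len(x) + len(h) - 1 = 2 + 2 - 1 = 3.
y[0] = 0*0 = 0
y[1] = -1*0 + 0*2 = 0
y[2] = -1*2 = -2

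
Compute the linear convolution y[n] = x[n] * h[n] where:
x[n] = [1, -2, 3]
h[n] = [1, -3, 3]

y[n] = sum_k x[k]*h[n-k]. Output length = len(x) + len(h) - 1 = 3 + 3 - 1 = 5.
y[0] = 1*1 = 1
y[1] = -2*1 + 1*-3 = -5
y[2] = 3*1 + -2*-3 + 1*3 = 12
y[3] = 3*-3 + -2*3 = -15
y[4] = 3*3 = 9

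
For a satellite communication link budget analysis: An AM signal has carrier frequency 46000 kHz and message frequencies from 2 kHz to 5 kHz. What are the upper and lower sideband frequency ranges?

Upper sideband (USB) = fc + [fm_low, fm_high] = 46000 + [2, 5] = [46002, 46005] kHz
Lower sideband (LSB) = fc - [fm_high, fm_low] = 46000 - [5, 2] = [45995, 45998] kHz
Total occupied spectrum: 45995 kHz to 46005 kHz (plus carrier at 46000 kHz)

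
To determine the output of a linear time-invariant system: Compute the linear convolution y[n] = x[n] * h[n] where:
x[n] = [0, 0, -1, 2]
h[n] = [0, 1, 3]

y[n] = sum_k x[k]*h[n-k]. Output length = len(x) + len(h) - 1 = 4 + 3 - 1 = 6.
y[0] = 0*0 = 0
y[1] = 0*0 + 0*1 = 0
y[2] = -1*0 + 0*1 + 0*3 = 0
y[3] = 2*0 + -1*1 + 0*3 = -1
y[4] = 2*1 + -1*3 = -1
y[5] = 2*3 = 6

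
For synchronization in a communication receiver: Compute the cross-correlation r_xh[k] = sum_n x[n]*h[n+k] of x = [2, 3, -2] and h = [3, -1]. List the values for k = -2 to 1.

Both sequences indexed from 0 and zero outside their support.
Lags with overlap: k = -2 to 1.
  r_xh[-2] = x[2]*h[0] = -6
  r_xh[-1] = x[1]*h[0] + x[2]*h[1] = 11
  r_xh[0] = x[0]*h[0] + x[1]*h[1] = 3
  r_xh[1] = x[0]*h[1] = -2
r_xh = [-6, 11, 3, -2] (for k = -2, ..., 1)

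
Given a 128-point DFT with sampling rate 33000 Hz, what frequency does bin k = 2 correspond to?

The frequency of DFT bin k is: f_k = k * f_s / N
f_2 = 2 * 33000 / 128 = 4125/8 Hz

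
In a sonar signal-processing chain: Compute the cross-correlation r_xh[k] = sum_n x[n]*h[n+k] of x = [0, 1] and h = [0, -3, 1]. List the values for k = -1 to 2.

Both sequences indexed from 0 and zero outside their support.
Lags with overlap: k = -1 to 2.
  r_xh[-1] = x[1]*h[0] = 0
  r_xh[0] = x[0]*h[0] + x[1]*h[1] = -3
  r_xh[1] = x[0]*h[1] + x[1]*h[2] = 1
  r_xh[2] = x[0]*h[2] = 0
r_xh = [0, -3, 1, 0] (for k = -1, ..., 2)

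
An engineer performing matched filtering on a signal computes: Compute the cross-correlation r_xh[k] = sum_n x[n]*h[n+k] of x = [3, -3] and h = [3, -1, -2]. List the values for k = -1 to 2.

Both sequences indexed from 0 and zero outside their support.
Lags with overlap: k = -1 to 2.
  r_xh[-1] = x[1]*h[0] = -9
  r_xh[0] = x[0]*h[0] + x[1]*h[1] = 12
  r_xh[1] = x[0]*h[1] + x[1]*h[2] = 3
  r_xh[2] = x[0]*h[2] = -6
r_xh = [-9, 12, 3, -6] (for k = -1, ..., 2)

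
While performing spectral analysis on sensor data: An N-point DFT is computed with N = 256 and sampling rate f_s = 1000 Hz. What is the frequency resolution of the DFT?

DFT frequency resolution = f_s / N
= 1000 / 256 = 125/32 Hz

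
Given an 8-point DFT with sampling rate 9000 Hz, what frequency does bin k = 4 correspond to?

The frequency of DFT bin k is: f_k = k * f_s / N
f_4 = 4 * 9000 / 8 = 4500 Hz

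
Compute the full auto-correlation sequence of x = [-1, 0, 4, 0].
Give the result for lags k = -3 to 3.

r_xx[k] = sum_m x[m]*x[m+k], indexed from 0, for k = -3 to 3:
  r_xx[-3] = x[3]*x[0] = 0
  r_xx[-2] = x[2]*x[0] + x[3]*x[1] = -4
  r_xx[-1] = x[1]*x[0] + x[2]*x[1] + x[3]*x[2] = 0
  r_xx[0] = x[0]*x[0] + x[1]*x[1] + x[2]*x[2] + x[3]*x[3] = 17
  r_xx[1] = x[0]*x[1] + x[1]*x[2] + x[2]*x[3] = 0
  r_xx[2] = x[0]*x[2] + x[1]*x[3] = -4
  r_xx[3] = x[0]*x[3] = 0
r_xx = [0, -4, 0, 17, 0, -4, 0]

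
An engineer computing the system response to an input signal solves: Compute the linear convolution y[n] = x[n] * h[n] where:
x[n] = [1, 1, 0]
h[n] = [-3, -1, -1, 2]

y[n] = sum_k x[k]*h[n-k]. Output length = len(x) + len(h) - 1 = 3 + 4 - 1 = 6.
y[0] = 1*-3 = -3
y[1] = 1*-3 + 1*-1 = -4
y[2] = 0*-3 + 1*-1 + 1*-1 = -2
y[3] = 0*-1 + 1*-1 + 1*2 = 1
y[4] = 0*-1 + 1*2 = 2
y[5] = 0*2 = 0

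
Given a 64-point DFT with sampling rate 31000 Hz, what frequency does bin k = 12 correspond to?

The frequency of DFT bin k is: f_k = k * f_s / N
f_12 = 12 * 31000 / 64 = 11625/2 Hz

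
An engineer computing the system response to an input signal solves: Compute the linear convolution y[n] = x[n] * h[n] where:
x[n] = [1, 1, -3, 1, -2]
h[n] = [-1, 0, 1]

y[n] = sum_k x[k]*h[n-k]. Output length = len(x) + len(h) - 1 = 5 + 3 - 1 = 7.
y[0] = 1*-1 = -1
y[1] = 1*-1 + 1*0 = -1
y[2] = -3*-1 + 1*0 + 1*1 = 4
y[3] = 1*-1 + -3*0 + 1*1 = 0
y[4] = -2*-1 + 1*0 + -3*1 = -1
y[5] = -2*0 + 1*1 = 1
y[6] = -2*1 = -2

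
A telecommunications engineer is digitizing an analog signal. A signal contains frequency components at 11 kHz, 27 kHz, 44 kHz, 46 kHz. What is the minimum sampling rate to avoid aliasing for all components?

The highest frequency component is f_max = 46 kHz.
Nyquist rate = 2 * f_max = 2 * 46 kHz = 92 kHz.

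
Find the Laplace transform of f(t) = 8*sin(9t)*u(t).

Standard pair: sin(wt)*u(t) <-> w/(s^2+w^2)
With w = 9: L{8*sin(9t)*u(t)} = 72/(s^2+81)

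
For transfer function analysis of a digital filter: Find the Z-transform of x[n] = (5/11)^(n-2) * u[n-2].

Time-shifting property: if X(z) = Z{x[n]}, then Z{x[n-d]} = z^(-d) * X(z)
X(z) = z/(z - 5/11) for x[n] = (5/11)^n * u[n]
Z{x[n-2]} = z^(-2) * z/(z - 5/11) = z^(-1)/(z - 5/11)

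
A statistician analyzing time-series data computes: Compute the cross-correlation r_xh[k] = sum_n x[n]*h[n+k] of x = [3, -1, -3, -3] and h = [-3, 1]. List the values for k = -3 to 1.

Both sequences indexed from 0 and zero outside their support.
Lags with overlap: k = -3 to 1.
  r_xh[-3] = x[3]*h[0] = 9
  r_xh[-2] = x[2]*h[0] + x[3]*h[1] = 6
  r_xh[-1] = x[1]*h[0] + x[2]*h[1] = 0
  r_xh[0] = x[0]*h[0] + x[1]*h[1] = -10
  r_xh[1] = x[0]*h[1] = 3
r_xh = [9, 6, 0, -10, 3] (for k = -3, ..., 1)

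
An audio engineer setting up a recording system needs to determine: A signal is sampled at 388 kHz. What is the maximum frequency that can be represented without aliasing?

The maximum frequency that can be represented without aliasing
is the Nyquist frequency: f_max = f_s / 2 = 388 kHz / 2 = 194 kHz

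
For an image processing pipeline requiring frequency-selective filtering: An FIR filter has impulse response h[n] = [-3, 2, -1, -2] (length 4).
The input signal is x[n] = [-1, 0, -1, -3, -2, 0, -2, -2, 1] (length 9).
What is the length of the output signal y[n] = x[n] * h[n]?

For linear convolution, the output length is:
len(y) = len(x) + len(h) - 1 = 9 + 4 - 1 = 12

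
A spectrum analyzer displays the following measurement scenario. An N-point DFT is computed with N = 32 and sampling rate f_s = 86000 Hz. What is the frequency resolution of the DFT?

DFT frequency resolution = f_s / N
= 86000 / 32 = 5375/2 Hz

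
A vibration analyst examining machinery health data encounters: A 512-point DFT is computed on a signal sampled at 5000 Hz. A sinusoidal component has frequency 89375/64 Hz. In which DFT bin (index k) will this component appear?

DFT frequency resolution = f_s/N = 5000/512 = 625/64 Hz
Bin index k = f_signal / resolution = 89375/64 / 625/64 = 143
The signal frequency 89375/64 Hz falls in DFT bin k = 143.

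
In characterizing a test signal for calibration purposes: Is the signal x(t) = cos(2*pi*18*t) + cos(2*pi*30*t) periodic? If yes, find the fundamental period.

f1 = 18 Hz, f2 = 30 Hz
Period T1 = 1/18, T2 = 1/30
Ratio T1/T2 = 30/18, which is rational.
The signal is periodic with fundamental period T = 1/GCD(18,30) = 1/6 s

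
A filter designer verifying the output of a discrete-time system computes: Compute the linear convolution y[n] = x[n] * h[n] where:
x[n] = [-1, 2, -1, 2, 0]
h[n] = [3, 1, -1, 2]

y[n] = sum_k x[k]*h[n-k]. Output length = len(x) + len(h) - 1 = 5 + 4 - 1 = 8.
y[0] = -1*3 = -3
y[1] = 2*3 + -1*1 = 5
y[2] = -1*3 + 2*1 + -1*-1 = 0
y[3] = 2*3 + -1*1 + 2*-1 + -1*2 = 1
y[4] = 0*3 + 2*1 + -1*-1 + 2*2 = 7
y[5] = 0*1 + 2*-1 + -1*2 = -4
y[6] = 0*-1 + 2*2 = 4
y[7] = 0*2 = 0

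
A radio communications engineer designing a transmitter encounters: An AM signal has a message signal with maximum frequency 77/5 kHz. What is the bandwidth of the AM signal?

In AM (double-sideband), the bandwidth is twice the message frequency.
BW = 2 * f_m = 2 * 77/5 kHz = 154/5 kHz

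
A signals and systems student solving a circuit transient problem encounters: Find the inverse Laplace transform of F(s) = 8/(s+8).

Standard pair: k/(s+a) <-> k*e^(-at)*u(t)
With k=8, a=8: f(t) = 8*e^(-8t)*u(t)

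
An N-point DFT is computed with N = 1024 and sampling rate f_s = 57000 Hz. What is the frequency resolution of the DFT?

DFT frequency resolution = f_s / N
= 57000 / 1024 = 7125/128 Hz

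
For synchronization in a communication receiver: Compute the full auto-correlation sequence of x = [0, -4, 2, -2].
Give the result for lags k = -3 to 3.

r_xx[k] = sum_m x[m]*x[m+k], indexed from 0, for k = -3 to 3:
  r_xx[-3] = x[3]*x[0] = 0
  r_xx[-2] = x[2]*x[0] + x[3]*x[1] = 8
  r_xx[-1] = x[1]*x[0] + x[2]*x[1] + x[3]*x[2] = -12
  r_xx[0] = x[0]*x[0] + x[1]*x[1] + x[2]*x[2] + x[3]*x[3] = 24
  r_xx[1] = x[0]*x[1] + x[1]*x[2] + x[2]*x[3] = -12
  r_xx[2] = x[0]*x[2] + x[1]*x[3] = 8
  r_xx[3] = x[0]*x[3] = 0
r_xx = [0, 8, -12, 24, -12, 8, 0]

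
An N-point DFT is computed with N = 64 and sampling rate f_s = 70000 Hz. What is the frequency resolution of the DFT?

DFT frequency resolution = f_s / N
= 70000 / 64 = 4375/4 Hz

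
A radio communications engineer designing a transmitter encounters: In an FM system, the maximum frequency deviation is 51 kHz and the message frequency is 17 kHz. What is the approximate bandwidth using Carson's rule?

Carson's rule: BW = 2*(delta_f + f_m)
= 2*(51 + 17) kHz = 136 kHz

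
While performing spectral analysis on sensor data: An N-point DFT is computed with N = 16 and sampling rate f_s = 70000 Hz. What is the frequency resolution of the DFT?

DFT frequency resolution = f_s / N
= 70000 / 16 = 4375 Hz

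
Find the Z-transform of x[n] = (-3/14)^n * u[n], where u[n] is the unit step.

The Z-transform of a^n * u[n] is z/(z-a) for |z| > |a|.
Here a = -3/14, so X(z) = z/(z - (-3/14)) = 14z/(14z + 3)
ROC: |z| > 3/14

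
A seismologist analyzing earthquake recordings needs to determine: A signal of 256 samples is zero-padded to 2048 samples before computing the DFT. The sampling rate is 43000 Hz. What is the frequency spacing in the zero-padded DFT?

Original DFT: N = 256, resolution = f_s/N = 43000/256 = 5375/32 Hz
Zero-padded DFT: N = 2048, resolution = f_s/N = 43000/2048 = 5375/256 Hz
Zero-padding interpolates the spectrum (finer frequency grid)
but does NOT improve the true spectral resolution (ability to resolve close frequencies).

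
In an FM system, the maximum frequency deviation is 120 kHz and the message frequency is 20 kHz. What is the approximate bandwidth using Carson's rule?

Carson's rule: BW = 2*(delta_f + f_m)
= 2*(120 + 20) kHz = 280 kHz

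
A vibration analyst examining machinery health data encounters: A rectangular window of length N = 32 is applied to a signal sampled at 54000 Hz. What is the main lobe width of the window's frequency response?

For a rectangular window of length N,
the main lobe width in frequency is 2*f_s/N.
= 2*54000/32 = 3375 Hz
This determines the minimum frequency separation for resolving two sinusoids.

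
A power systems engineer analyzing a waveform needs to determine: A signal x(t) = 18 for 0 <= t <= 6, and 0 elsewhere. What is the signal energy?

Energy = integral of |x(t)|^2 dt over the signal duration
= 18^2 * 6 = 324 * 6 = 1944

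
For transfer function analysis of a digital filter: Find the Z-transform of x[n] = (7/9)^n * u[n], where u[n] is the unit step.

The Z-transform of a^n * u[n] is z/(z-a) for |z| > |a|.
Here a = 7/9, so X(z) = z/(z - (7/9)) = 9z/(9z - 7)
ROC: |z| > 7/9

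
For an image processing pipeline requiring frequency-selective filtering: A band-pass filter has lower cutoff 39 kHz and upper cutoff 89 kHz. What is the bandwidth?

Bandwidth = f_high - f_low
= 89 kHz - 39 kHz = 50 kHz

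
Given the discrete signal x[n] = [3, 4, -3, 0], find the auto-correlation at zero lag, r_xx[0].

The auto-correlation at zero lag r_xx[0] equals the signal energy.
r_xx[0] = sum of x[n]^2 = 3^2 + 4^2 + (-3)^2 + 0^2
= 9 + 16 + 9 + 0 = 34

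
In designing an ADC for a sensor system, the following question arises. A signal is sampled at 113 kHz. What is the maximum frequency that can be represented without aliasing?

The maximum frequency that can be represented without aliasing
is the Nyquist frequency: f_max = f_s / 2 = 113 kHz / 2 = 113/2 kHz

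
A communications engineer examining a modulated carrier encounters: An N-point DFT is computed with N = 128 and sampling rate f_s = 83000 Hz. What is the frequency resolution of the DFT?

DFT frequency resolution = f_s / N
= 83000 / 128 = 10375/16 Hz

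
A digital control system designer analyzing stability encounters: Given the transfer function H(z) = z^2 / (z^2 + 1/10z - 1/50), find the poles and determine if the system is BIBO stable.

Poles are roots of the denominator: z^2 + 1/10z - 1/50 = 0.
Quadratic formula: z = [-(1/10) +/- sqrt((1/10)^2 - 4*(-1/50))] / 2
Discriminant = 1/100 + 2/25 = 9/100; sqrt = 3/10.
z = (-1/10 +/- 3/10) / 2 => z = 1/10 or z = -1/5.
|p1| = 1/5, |p2| = 1/10.
For BIBO stability, all poles must lie inside the unit circle (|p| < 1).
System is STABLE since both |p| < 1.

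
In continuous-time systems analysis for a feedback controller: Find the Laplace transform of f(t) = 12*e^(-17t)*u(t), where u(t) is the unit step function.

Standard Laplace transform pair:
e^(-at)*u(t) <-> 1/(s+a)
With a = 17: L{12*e^(-17t)*u(t)} = 12/(s+17), ROC: Re(s) > -17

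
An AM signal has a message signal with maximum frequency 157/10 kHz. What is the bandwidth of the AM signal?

In AM (double-sideband), the bandwidth is twice the message frequency.
BW = 2 * f_m = 2 * 157/10 kHz = 157/5 kHz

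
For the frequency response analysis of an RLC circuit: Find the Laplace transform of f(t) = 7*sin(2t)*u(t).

Standard pair: sin(wt)*u(t) <-> w/(s^2+w^2)
With w = 2: L{7*sin(2t)*u(t)} = 14/(s^2+4)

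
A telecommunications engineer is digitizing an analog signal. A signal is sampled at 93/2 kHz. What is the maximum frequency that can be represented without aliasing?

The maximum frequency that can be represented without aliasing
is the Nyquist frequency: f_max = f_s / 2 = 93/2 kHz / 2 = 93/4 kHz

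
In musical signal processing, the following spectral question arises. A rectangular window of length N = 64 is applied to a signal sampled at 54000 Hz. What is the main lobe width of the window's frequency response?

For a rectangular window of length N,
the main lobe width in frequency is 2*f_s/N.
= 2*54000/64 = 3375/2 Hz
This determines the minimum frequency separation for resolving two sinusoids.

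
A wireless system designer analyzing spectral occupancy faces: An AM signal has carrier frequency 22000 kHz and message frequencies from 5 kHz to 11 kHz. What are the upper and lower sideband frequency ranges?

Upper sideband (USB) = fc + [fm_low, fm_high] = 22000 + [5, 11] = [22005, 22011] kHz
Lower sideband (LSB) = fc - [fm_high, fm_low] = 22000 - [11, 5] = [21989, 21995] kHz
Total occupied spectrum: 21989 kHz to 22011 kHz (plus carrier at 22000 kHz)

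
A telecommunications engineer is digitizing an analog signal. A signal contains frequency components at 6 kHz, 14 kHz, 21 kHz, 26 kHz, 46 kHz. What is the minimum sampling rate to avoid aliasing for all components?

The highest frequency component is f_max = 46 kHz.
Nyquist rate = 2 * f_max = 2 * 46 kHz = 92 kHz.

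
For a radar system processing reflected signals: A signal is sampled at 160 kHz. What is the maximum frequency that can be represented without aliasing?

The maximum frequency that can be represented without aliasing
is the Nyquist frequency: f_max = f_s / 2 = 160 kHz / 2 = 80 kHz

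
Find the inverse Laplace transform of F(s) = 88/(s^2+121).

Standard pair: w/(s^2+w^2) <-> sin(wt)*u(t)
Recognize w^2 = 121, so w = 11; numerator 88 = 8*11.
f(t) = 8*sin(11t)*u(t)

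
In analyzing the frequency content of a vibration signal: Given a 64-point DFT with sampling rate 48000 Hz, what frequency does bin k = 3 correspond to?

The frequency of DFT bin k is: f_k = k * f_s / N
f_3 = 3 * 48000 / 64 = 2250 Hz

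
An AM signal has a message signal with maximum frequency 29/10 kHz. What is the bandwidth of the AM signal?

In AM (double-sideband), the bandwidth is twice the message frequency.
BW = 2 * f_m = 2 * 29/10 kHz = 29/5 kHz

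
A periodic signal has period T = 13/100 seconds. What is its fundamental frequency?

The fundamental frequency is the reciprocal of the period.
f = 1/T = 1/(13/100) = 100/13 Hz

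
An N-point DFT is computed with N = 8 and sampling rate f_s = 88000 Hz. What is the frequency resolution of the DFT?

DFT frequency resolution = f_s / N
= 88000 / 8 = 11000 Hz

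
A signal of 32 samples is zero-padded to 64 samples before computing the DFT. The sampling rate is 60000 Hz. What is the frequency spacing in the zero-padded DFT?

Original DFT: N = 32, resolution = f_s/N = 60000/32 = 1875 Hz
Zero-padded DFT: N = 64, resolution = f_s/N = 60000/64 = 1875/2 Hz
Zero-padding interpolates the spectrum (finer frequency grid)
but does NOT improve the true spectral resolution (ability to resolve close frequencies).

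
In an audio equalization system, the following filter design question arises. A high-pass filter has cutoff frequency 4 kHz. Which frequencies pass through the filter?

A high-pass filter passes all frequencies above the cutoff frequency 4 kHz and attenuates lower frequencies.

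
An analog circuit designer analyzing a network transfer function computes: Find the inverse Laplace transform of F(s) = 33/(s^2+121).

Standard pair: w/(s^2+w^2) <-> sin(wt)*u(t)
Recognize w^2 = 121, so w = 11; numerator 33 = 3*11.
f(t) = 3*sin(11t)*u(t)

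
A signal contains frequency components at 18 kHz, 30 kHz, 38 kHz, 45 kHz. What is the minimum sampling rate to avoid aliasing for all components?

The highest frequency component is f_max = 45 kHz.
Nyquist rate = 2 * f_max = 2 * 45 kHz = 90 kHz.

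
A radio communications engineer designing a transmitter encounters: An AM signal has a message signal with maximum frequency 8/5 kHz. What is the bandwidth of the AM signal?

In AM (double-sideband), the bandwidth is twice the message frequency.
BW = 2 * f_m = 2 * 8/5 kHz = 16/5 kHz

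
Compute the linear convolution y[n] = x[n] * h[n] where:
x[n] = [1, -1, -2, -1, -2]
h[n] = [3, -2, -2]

y[n] = sum_k x[k]*h[n-k]. Output length = len(x) + len(h) - 1 = 5 + 3 - 1 = 7.
y[0] = 1*3 = 3
y[1] = -1*3 + 1*-2 = -5
y[2] = -2*3 + -1*-2 + 1*-2 = -6
y[3] = -1*3 + -2*-2 + -1*-2 = 3
y[4] = -2*3 + -1*-2 + -2*-2 = 0
y[5] = -2*-2 + -1*-2 = 6
y[6] = -2*-2 = 4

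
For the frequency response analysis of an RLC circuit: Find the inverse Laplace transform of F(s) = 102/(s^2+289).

Standard pair: w/(s^2+w^2) <-> sin(wt)*u(t)
Recognize w^2 = 289, so w = 17; numerator 102 = 6*17.
f(t) = 6*sin(17t)*u(t)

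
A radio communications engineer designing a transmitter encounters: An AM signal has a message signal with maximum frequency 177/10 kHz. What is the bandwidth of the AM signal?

In AM (double-sideband), the bandwidth is twice the message frequency.
BW = 2 * f_m = 2 * 177/10 kHz = 177/5 kHz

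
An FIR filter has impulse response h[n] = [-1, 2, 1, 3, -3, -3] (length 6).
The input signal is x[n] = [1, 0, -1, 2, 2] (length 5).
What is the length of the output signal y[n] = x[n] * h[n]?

For linear convolution, the output length is:
len(y) = len(x) + len(h) - 1 = 5 + 6 - 1 = 10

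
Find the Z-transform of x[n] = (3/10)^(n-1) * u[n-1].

Time-shifting property: if X(z) = Z{x[n]}, then Z{x[n-d]} = z^(-d) * X(z)
X(z) = z/(z - 3/10) for x[n] = (3/10)^n * u[n]
Z{x[n-1]} = z^(-1) * z/(z - 3/10) = 1/(z - 3/10)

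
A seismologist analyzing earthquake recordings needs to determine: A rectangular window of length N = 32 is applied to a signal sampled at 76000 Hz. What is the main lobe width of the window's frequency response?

For a rectangular window of length N,
the main lobe width in frequency is 2*f_s/N.
= 2*76000/32 = 4750 Hz
This determines the minimum frequency separation for resolving two sinusoids.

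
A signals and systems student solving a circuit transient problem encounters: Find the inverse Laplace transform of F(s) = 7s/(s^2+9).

Standard pair: s/(s^2+w^2) <-> cos(wt)*u(t)
With k=7, w=3: f(t) = 7*cos(3t)*u(t)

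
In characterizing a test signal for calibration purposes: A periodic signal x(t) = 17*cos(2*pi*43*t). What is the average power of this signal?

Average power of A*cos(wt) is A^2/2.
P = 17^2 / 2 = 289/2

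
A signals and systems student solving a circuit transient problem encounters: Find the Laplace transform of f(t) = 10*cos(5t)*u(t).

Standard pair: cos(wt)*u(t) <-> s/(s^2+w^2)
With w = 5: L{10*cos(5t)*u(t)} = 10s/(s^2+25)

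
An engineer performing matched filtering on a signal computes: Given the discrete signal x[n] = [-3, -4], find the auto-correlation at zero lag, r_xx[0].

The auto-correlation at zero lag r_xx[0] equals the signal energy.
r_xx[0] = sum of x[n]^2 = (-3)^2 + (-4)^2
= 9 + 16 = 25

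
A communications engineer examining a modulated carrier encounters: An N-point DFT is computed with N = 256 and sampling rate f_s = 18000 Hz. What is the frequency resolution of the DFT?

DFT frequency resolution = f_s / N
= 18000 / 256 = 1125/16 Hz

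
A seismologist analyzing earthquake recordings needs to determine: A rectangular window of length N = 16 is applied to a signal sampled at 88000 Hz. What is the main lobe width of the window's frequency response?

For a rectangular window of length N,
the main lobe width in frequency is 2*f_s/N.
= 2*88000/16 = 11000 Hz
This determines the minimum frequency separation for resolving two sinusoids.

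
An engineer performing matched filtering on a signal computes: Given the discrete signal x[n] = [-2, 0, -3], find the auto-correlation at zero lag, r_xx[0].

The auto-correlation at zero lag r_xx[0] equals the signal energy.
r_xx[0] = sum of x[n]^2 = (-2)^2 + 0^2 + (-3)^2
= 4 + 0 + 9 = 13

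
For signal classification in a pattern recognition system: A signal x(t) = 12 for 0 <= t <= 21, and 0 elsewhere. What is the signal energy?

Energy = integral of |x(t)|^2 dt over the signal duration
= 12^2 * 21 = 144 * 21 = 3024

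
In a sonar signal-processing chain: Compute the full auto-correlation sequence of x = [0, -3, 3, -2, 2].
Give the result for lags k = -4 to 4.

r_xx[k] = sum_m x[m]*x[m+k], indexed from 0, for k = -4 to 4:
  r_xx[-4] = x[4]*x[0] = 0
  r_xx[-3] = x[3]*x[0] + x[4]*x[1] = -6
  r_xx[-2] = x[2]*x[0] + x[3]*x[1] + x[4]*x[2] = 12
  r_xx[-1] = x[1]*x[0] + x[2]*x[1] + x[3]*x[2] + x[4]*x[3] = -19
  r_xx[0] = x[0]*x[0] + x[1]*x[1] + x[2]*x[2] + x[3]*x[3] + x[4]*x[4] = 26
  r_xx[1] = x[0]*x[1] + x[1]*x[2] + x[2]*x[3] + x[3]*x[4] = -19
  r_xx[2] = x[0]*x[2] + x[1]*x[3] + x[2]*x[4] = 12
  r_xx[3] = x[0]*x[3] + x[1]*x[4] = -6
  r_xx[4] = x[0]*x[4] = 0
r_xx = [0, -6, 12, -19, 26, -19, 12, -6, 0]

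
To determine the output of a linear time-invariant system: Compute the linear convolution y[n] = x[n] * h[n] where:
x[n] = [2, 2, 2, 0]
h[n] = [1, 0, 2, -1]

y[n] = sum_k x[k]*h[n-k]. Output length = len(x) + len(h) - 1 = 4 + 4 - 1 = 7.
y[0] = 2*1 = 2
y[1] = 2*1 + 2*0 = 2
y[2] = 2*1 + 2*0 + 2*2 = 6
y[3] = 0*1 + 2*0 + 2*2 + 2*-1 = 2
y[4] = 0*0 + 2*2 + 2*-1 = 2
y[5] = 0*2 + 2*-1 = -2
y[6] = 0*-1 = 0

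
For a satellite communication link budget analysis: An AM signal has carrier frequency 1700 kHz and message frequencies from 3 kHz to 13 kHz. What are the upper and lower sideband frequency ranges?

Upper sideband (USB) = fc + [fm_low, fm_high] = 1700 + [3, 13] = [1703, 1713] kHz
Lower sideband (LSB) = fc - [fm_high, fm_low] = 1700 - [13, 3] = [1687, 1697] kHz
Total occupied spectrum: 1687 kHz to 1713 kHz (plus carrier at 1700 kHz)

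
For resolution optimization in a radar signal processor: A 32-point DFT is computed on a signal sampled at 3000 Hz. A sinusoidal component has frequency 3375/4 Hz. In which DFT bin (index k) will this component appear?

DFT frequency resolution = f_s/N = 3000/32 = 375/4 Hz
Bin index k = f_signal / resolution = 3375/4 / 375/4 = 9
The signal frequency 3375/4 Hz falls in DFT bin k = 9.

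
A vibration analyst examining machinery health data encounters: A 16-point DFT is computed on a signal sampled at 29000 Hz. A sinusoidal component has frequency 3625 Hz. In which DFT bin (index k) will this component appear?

DFT frequency resolution = f_s/N = 29000/16 = 3625/2 Hz
Bin index k = f_signal / resolution = 3625 / 3625/2 = 2
The signal frequency 3625 Hz falls in DFT bin k = 2.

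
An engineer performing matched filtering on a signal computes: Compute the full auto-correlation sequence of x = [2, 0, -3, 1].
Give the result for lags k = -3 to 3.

r_xx[k] = sum_m x[m]*x[m+k], indexed from 0, for k = -3 to 3:
  r_xx[-3] = x[3]*x[0] = 2
  r_xx[-2] = x[2]*x[0] + x[3]*x[1] = -6
  r_xx[-1] = x[1]*x[0] + x[2]*x[1] + x[3]*x[2] = -3
  r_xx[0] = x[0]*x[0] + x[1]*x[1] + x[2]*x[2] + x[3]*x[3] = 14
  r_xx[1] = x[0]*x[1] + x[1]*x[2] + x[2]*x[3] = -3
  r_xx[2] = x[0]*x[2] + x[1]*x[3] = -6
  r_xx[3] = x[0]*x[3] = 2
r_xx = [2, -6, -3, 14, -3, -6, 2]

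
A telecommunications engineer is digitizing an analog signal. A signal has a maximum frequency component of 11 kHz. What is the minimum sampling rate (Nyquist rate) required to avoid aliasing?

By the Nyquist-Shannon sampling theorem,
the minimum sampling rate (Nyquist rate) must be at least 2 * f_max.
Nyquist rate = 2 * 11 kHz = 22 kHz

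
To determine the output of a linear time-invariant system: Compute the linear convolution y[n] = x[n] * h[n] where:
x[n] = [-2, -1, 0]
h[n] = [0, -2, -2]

y[n] = sum_k x[k]*h[n-k]. Output length = len(x) + len(h) - 1 = 3 + 3 - 1 = 5.
y[0] = -2*0 = 0
y[1] = -1*0 + -2*-2 = 4
y[2] = 0*0 + -1*-2 + -2*-2 = 6
y[3] = 0*-2 + -1*-2 = 2
y[4] = 0*-2 = 0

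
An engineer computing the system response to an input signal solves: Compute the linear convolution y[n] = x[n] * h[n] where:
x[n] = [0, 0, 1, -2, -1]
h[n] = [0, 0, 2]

y[n] = sum_k x[k]*h[n-k]. Output length = len(x) + len(h) - 1 = 5 + 3 - 1 = 7.
y[0] = 0*0 = 0
y[1] = 0*0 + 0*0 = 0
y[2] = 1*0 + 0*0 + 0*2 = 0
y[3] = -2*0 + 1*0 + 0*2 = 0
y[4] = -1*0 + -2*0 + 1*2 = 2
y[5] = -1*0 + -2*2 = -4
y[6] = -1*2 = -2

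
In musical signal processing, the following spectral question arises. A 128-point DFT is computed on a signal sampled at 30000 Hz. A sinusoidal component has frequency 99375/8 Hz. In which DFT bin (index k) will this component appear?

DFT frequency resolution = f_s/N = 30000/128 = 1875/8 Hz
Bin index k = f_signal / resolution = 99375/8 / 1875/8 = 53
The signal frequency 99375/8 Hz falls in DFT bin k = 53.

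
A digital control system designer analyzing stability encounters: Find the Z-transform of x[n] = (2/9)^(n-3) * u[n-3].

Time-shifting property: if X(z) = Z{x[n]}, then Z{x[n-d]} = z^(-d) * X(z)
X(z) = z/(z - 2/9) for x[n] = (2/9)^n * u[n]
Z{x[n-3]} = z^(-3) * z/(z - 2/9) = z^(-2)/(z - 2/9)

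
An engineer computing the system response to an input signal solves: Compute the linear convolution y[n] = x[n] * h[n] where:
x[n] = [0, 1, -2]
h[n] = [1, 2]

y[n] = sum_k x[k]*h[n-k]. Output length = len(x) + len(h) - 1 = 3 + 2 - 1 = 4.
y[0] = 0*1 = 0
y[1] = 1*1 + 0*2 = 1
y[2] = -2*1 + 1*2 = 0
y[3] = -2*2 = -4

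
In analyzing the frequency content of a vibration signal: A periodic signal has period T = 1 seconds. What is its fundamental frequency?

The fundamental frequency is the reciprocal of the period.
f = 1/T = 1/(1) = 1 Hz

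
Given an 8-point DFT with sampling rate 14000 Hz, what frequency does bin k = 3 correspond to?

The frequency of DFT bin k is: f_k = k * f_s / N
f_3 = 3 * 14000 / 8 = 5250 Hz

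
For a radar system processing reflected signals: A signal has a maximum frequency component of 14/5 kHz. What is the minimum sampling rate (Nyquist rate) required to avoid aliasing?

By the Nyquist-Shannon sampling theorem,
the minimum sampling rate (Nyquist rate) must be at least 2 * f_max.
Nyquist rate = 2 * 14/5 kHz = 28/5 kHz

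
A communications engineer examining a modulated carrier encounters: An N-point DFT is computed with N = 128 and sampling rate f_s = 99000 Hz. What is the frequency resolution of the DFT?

DFT frequency resolution = f_s / N
= 99000 / 128 = 12375/16 Hz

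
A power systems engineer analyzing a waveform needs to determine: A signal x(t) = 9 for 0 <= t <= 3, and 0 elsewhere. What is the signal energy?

Energy = integral of |x(t)|^2 dt over the signal duration
= 9^2 * 3 = 81 * 3 = 243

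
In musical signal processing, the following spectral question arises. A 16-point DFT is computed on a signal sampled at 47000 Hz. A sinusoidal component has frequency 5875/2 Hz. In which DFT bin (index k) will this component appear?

DFT frequency resolution = f_s/N = 47000/16 = 5875/2 Hz
Bin index k = f_signal / resolution = 5875/2 / 5875/2 = 1
The signal frequency 5875/2 Hz falls in DFT bin k = 1.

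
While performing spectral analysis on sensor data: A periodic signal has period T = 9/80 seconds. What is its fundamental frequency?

The fundamental frequency is the reciprocal of the period.
f = 1/T = 1/(9/80) = 80/9 Hz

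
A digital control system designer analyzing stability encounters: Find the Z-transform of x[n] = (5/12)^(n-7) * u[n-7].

Time-shifting property: if X(z) = Z{x[n]}, then Z{x[n-d]} = z^(-d) * X(z)
X(z) = z/(z - 5/12) for x[n] = (5/12)^n * u[n]
Z{x[n-7]} = z^(-7) * z/(z - 5/12) = z^(-6)/(z - 5/12)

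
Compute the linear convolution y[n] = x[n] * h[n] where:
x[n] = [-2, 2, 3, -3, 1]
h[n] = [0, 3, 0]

y[n] = sum_k x[k]*h[n-k]. Output length = len(x) + len(h) - 1 = 5 + 3 - 1 = 7.
y[0] = -2*0 = 0
y[1] = 2*0 + -2*3 = -6
y[2] = 3*0 + 2*3 + -2*0 = 6
y[3] = -3*0 + 3*3 + 2*0 = 9
y[4] = 1*0 + -3*3 + 3*0 = -9
y[5] = 1*3 + -3*0 = 3
y[6] = 1*0 = 0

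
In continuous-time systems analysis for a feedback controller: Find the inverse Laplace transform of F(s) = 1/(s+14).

Standard pair: k/(s+a) <-> k*e^(-at)*u(t)
With k=1, a=14: f(t) = e^(-14t)*u(t)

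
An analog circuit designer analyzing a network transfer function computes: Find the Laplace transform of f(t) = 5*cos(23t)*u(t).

Standard pair: cos(wt)*u(t) <-> s/(s^2+w^2)
With w = 23: L{5*cos(23t)*u(t)} = 5s/(s^2+529)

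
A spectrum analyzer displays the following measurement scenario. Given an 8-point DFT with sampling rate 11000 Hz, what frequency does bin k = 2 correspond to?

The frequency of DFT bin k is: f_k = k * f_s / N
f_2 = 2 * 11000 / 8 = 2750 Hz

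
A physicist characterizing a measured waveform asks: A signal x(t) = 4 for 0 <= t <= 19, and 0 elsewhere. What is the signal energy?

Energy = integral of |x(t)|^2 dt over the signal duration
= 4^2 * 19 = 16 * 19 = 304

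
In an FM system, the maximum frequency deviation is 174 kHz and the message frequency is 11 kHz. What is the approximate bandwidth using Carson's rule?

Carson's rule: BW = 2*(delta_f + f_m)
= 2*(174 + 11) kHz = 370 kHz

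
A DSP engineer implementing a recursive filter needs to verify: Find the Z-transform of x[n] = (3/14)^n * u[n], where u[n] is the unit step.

The Z-transform of a^n * u[n] is z/(z-a) for |z| > |a|.
Here a = 3/14, so X(z) = z/(z - (3/14)) = 14z/(14z - 3)
ROC: |z| > 3/14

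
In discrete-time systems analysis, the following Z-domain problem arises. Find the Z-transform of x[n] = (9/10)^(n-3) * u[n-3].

Time-shifting property: if X(z) = Z{x[n]}, then Z{x[n-d]} = z^(-d) * X(z)
X(z) = z/(z - 9/10) for x[n] = (9/10)^n * u[n]
Z{x[n-3]} = z^(-3) * z/(z - 9/10) = z^(-2)/(z - 9/10)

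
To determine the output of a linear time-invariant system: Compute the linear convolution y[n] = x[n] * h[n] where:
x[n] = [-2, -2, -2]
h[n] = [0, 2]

y[n] = sum_k x[k]*h[n-k]. Output length = len(x) + len(h) - 1 = 3 + 2 - 1 = 4.
y[0] = -2*0 = 0
y[1] = -2*0 + -2*2 = -4
y[2] = -2*0 + -2*2 = -4
y[3] = -2*2 = -4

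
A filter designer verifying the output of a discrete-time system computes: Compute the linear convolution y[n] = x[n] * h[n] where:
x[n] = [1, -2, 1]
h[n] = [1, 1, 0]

y[n] = sum_k x[k]*h[n-k]. Output length = len(x) + len(h) - 1 = 3 + 3 - 1 = 5.
y[0] = 1*1 = 1
y[1] = -2*1 + 1*1 = -1
y[2] = 1*1 + -2*1 + 1*0 = -1
y[3] = 1*1 + -2*0 = 1
y[4] = 1*0 = 0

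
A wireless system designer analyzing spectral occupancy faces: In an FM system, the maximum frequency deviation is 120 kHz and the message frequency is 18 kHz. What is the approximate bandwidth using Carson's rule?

Carson's rule: BW = 2*(delta_f + f_m)
= 2*(120 + 18) kHz = 276 kHz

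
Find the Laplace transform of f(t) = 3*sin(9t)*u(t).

Standard pair: sin(wt)*u(t) <-> w/(s^2+w^2)
With w = 9: L{3*sin(9t)*u(t)} = 27/(s^2+81)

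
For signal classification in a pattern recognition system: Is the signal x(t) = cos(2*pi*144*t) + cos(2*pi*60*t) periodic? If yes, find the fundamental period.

f1 = 144 Hz, f2 = 60 Hz
Period T1 = 1/144, T2 = 1/60
Ratio T1/T2 = 60/144, which is rational.
The signal is periodic with fundamental period T = 1/GCD(144,60) = 1/12 s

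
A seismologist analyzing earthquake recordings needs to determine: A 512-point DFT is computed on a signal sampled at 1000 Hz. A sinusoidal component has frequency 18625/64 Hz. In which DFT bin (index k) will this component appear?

DFT frequency resolution = f_s/N = 1000/512 = 125/64 Hz
Bin index k = f_signal / resolution = 18625/64 / 125/64 = 149
The signal frequency 18625/64 Hz falls in DFT bin k = 149.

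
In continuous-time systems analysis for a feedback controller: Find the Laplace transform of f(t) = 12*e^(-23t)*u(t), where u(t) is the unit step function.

Standard Laplace transform pair:
e^(-at)*u(t) <-> 1/(s+a)
With a = 23: L{12*e^(-23t)*u(t)} = 12/(s+23), ROC: Re(s) > -23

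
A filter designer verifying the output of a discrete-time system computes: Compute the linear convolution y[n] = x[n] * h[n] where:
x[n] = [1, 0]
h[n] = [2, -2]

y[n] = sum_k x[k]*h[n-k]. Output length = len(x) + len(h) - 1 = 2 + 2 - 1 = 3.
y[0] = 1*2 = 2
y[1] = 0*2 + 1*-2 = -2
y[2] = 0*-2 = 0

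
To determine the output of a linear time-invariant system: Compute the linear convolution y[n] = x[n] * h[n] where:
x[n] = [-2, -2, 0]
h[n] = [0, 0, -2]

y[n] = sum_k x[k]*h[n-k]. Output length = len(x) + len(h) - 1 = 3 + 3 - 1 = 5.
y[0] = -2*0 = 0
y[1] = -2*0 + -2*0 = 0
y[2] = 0*0 + -2*0 + -2*-2 = 4
y[3] = 0*0 + -2*-2 = 4
y[4] = 0*-2 = 0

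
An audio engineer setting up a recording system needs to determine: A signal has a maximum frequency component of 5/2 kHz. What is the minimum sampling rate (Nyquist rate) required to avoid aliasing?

By the Nyquist-Shannon sampling theorem,
the minimum sampling rate (Nyquist rate) must be at least 2 * f_max.
Nyquist rate = 2 * 5/2 kHz = 5 kHz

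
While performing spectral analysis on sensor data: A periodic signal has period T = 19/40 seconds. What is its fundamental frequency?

The fundamental frequency is the reciprocal of the period.
f = 1/T = 1/(19/40) = 40/19 Hz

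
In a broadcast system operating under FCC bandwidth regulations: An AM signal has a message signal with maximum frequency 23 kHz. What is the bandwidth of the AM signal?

In AM (double-sideband), the bandwidth is twice the message frequency.
BW = 2 * f_m = 2 * 23 kHz = 46 kHz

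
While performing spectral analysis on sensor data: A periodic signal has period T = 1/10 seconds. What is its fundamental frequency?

The fundamental frequency is the reciprocal of the period.
f = 1/T = 1/(1/10) = 10 Hz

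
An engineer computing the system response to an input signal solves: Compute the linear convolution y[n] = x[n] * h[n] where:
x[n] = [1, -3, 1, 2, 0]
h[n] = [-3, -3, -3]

y[n] = sum_k x[k]*h[n-k]. Output length = len(x) + len(h) - 1 = 5 + 3 - 1 = 7.
y[0] = 1*-3 = -3
y[1] = -3*-3 + 1*-3 = 6
y[2] = 1*-3 + -3*-3 + 1*-3 = 3
y[3] = 2*-3 + 1*-3 + -3*-3 = 0
y[4] = 0*-3 + 2*-3 + 1*-3 = -9
y[5] = 0*-3 + 2*-3 = -6
y[6] = 0*-3 = 0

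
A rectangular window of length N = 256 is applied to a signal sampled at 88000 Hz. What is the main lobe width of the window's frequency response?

For a rectangular window of length N,
the main lobe width in frequency is 2*f_s/N.
= 2*88000/256 = 1375/2 Hz
This determines the minimum frequency separation for resolving two sinusoids.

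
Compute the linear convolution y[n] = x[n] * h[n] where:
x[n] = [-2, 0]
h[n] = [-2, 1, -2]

y[n] = sum_k x[k]*h[n-k]. Output length = len(x) + len(h) - 1 = 2 + 3 - 1 = 4.
y[0] = -2*-2 = 4
y[1] = 0*-2 + -2*1 = -2
y[2] = 0*1 + -2*-2 = 4
y[3] = 0*-2 = 0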